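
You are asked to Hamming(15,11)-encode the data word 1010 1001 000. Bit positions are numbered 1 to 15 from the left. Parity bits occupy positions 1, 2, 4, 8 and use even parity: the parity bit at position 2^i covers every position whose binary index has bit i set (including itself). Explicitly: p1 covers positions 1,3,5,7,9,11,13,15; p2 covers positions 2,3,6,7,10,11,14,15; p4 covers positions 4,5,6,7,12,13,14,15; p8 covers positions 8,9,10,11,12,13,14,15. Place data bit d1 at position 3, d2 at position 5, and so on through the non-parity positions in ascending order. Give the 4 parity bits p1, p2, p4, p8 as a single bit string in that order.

Place data bits at non-power-of-two positions: b3=1, b5=0, b6=1, b7=0, b9=1, b10=0, b11=0, b12=1, b13=0, b14=0, b15=0.
p1 = XOR of data positions {3,5,7,9,11,13,15} = 1⊕0⊕0⊕1⊕0⊕0⊕0 = 0
p2 = XOR of data positions {3,6,7,10,11,14,15} = 1⊕1⊕0⊕0⊕0⊕0⊕0 = 0
p4 = XOR of data positions {5,6,7,12,13,14,15} = 0⊕1⊕0⊕1⊕0⊕0⊕0 = 0
p8 = XOR of data positions {9,10,11,12,13,14,15} = 1⊕0⊕0⊕1⊕0⊕0⊕0 = 0
Parity bits p1,p2,p4,p8 = 0000

0000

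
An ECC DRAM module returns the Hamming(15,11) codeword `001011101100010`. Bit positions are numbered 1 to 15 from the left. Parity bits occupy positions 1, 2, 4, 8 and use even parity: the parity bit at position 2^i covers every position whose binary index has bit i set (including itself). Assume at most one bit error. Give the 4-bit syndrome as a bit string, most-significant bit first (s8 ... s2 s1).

1010

s1: b1⊕b3⊕b5⊕b7⊕b9⊕b11⊕b13⊕b15 = 0⊕1⊕1⊕1⊕1⊕0⊕0⊕0 = 0
s2: b2⊕b3⊕b6⊕b7⊕b10⊕b11⊕b14⊕b15 = 0⊕1⊕1⊕1⊕1⊕0⊕1⊕0 = 1
s4: b4⊕b5⊕b6⊕b7⊕b12⊕b13⊕b14⊕b15 = 0⊕1⊕1⊕1⊕0⊕0⊕1⊕0 = 0
s8: b8⊕b9⊕b10⊕b11⊕b12⊕b13⊕b14⊕b15 = 0⊕1⊕1⊕0⊕0⊕0⊕1⊕0 = 1
Syndrome (s8...s1) = 1010 → position 10.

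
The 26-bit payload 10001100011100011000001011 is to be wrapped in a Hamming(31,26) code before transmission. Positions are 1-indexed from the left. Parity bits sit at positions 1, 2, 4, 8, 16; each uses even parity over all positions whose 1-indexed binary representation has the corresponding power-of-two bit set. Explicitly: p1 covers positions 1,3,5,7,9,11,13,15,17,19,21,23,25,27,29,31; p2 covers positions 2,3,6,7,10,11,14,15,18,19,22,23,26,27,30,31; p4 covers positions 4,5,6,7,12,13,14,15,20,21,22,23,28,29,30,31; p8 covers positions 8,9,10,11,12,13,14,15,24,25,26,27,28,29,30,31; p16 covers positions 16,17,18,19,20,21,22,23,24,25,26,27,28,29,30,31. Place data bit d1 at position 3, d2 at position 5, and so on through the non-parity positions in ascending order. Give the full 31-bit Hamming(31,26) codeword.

0111000111000110100011000001011

Place data bits at non-power-of-two positions: b3=1, b5=0, b6=0, b7=0, b9=1, b10=1, b11=0, b12=0, b13=0, b14=1, b15=1, b17=1, b18=0, b19=0, b20=0, b21=1, b22=1, b23=0, b24=0, b25=0, b26=0, b27=0, b28=1, b29=0, b30=1, b31=1.
p1 = XOR of data positions {3,5,7,9,11,13,15,17,19,21,23,25,27,29,31} = 1⊕0⊕0⊕1⊕0⊕0⊕1⊕1⊕0⊕1⊕0⊕0⊕0⊕0⊕1 = 0
p2 = XOR of data positions {3,6,7,10,11,14,15,18,19,22,23,26,27,30,31} = 1⊕0⊕0⊕1⊕0⊕1⊕1⊕0⊕0⊕1⊕0⊕0⊕0⊕1⊕1 = 1
p4 = XOR of data positions {5,6,7,12,13,14,15,20,21,22,23,28,29,30,31} = 0⊕0⊕0⊕0⊕0⊕1⊕1⊕0⊕1⊕1⊕0⊕1⊕0⊕1⊕1 = 1
p8 = XOR of data positions {9,10,11,12,13,14,15,24,25,26,27,28,29,30,31} = 1⊕1⊕0⊕0⊕0⊕1⊕1⊕0⊕0⊕0⊕0⊕1⊕0⊕1⊕1 = 1
p16 = XOR of data positions {17,18,19,20,21,22,23,24,25,26,27,28,29,30,31} = 1⊕0⊕0⊕0⊕1⊕1⊕0⊕0⊕0⊕0⊕0⊕1⊕0⊕1⊕1 = 0
Codeword b1..b31 = 0111000111000110100011000001011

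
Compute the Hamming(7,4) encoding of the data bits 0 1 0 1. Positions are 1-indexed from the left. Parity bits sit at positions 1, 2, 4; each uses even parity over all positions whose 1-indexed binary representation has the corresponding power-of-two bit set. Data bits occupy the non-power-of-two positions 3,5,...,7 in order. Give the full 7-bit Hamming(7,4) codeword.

Place data bits at non-power-of-two positions: b3=0, b5=1, b6=0, b7=1.
p1 = XOR of data positions {3,5,7} = 0⊕1⊕1 = 0
p2 = XOR of data positions {3,6,7} = 0⊕0⊕1 = 1
p4 = XOR of data positions {5,6,7} = 1⊕0⊕1 = 0
Codeword b1..b7 = 0100101

0100101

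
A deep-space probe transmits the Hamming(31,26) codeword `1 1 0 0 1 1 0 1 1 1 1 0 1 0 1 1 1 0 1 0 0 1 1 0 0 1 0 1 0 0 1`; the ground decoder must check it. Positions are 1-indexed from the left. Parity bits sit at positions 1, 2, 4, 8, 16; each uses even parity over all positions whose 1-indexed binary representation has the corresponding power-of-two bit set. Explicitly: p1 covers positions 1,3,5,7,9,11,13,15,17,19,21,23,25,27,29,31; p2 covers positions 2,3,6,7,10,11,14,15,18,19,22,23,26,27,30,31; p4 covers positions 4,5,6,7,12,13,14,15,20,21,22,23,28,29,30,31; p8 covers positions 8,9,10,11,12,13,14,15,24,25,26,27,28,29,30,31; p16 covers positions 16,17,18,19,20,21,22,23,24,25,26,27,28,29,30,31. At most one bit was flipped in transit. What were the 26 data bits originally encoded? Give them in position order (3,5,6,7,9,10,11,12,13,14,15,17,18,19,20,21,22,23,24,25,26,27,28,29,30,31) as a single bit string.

01101110101101001100101001

s1: b1⊕b3⊕b5⊕b7⊕b9⊕b11⊕b13⊕b15⊕b17⊕b19⊕b21⊕b23⊕b25⊕b27⊕b29⊕b31 = 1⊕0⊕1⊕0⊕1⊕1⊕1⊕1⊕1⊕1⊕0⊕1⊕0⊕0⊕0⊕1 = 0
s2: b2⊕b3⊕b6⊕b7⊕b10⊕b11⊕b14⊕b15⊕b18⊕b19⊕b22⊕b23⊕b26⊕b27⊕b30⊕b31 = 1⊕0⊕1⊕0⊕1⊕1⊕0⊕1⊕0⊕1⊕1⊕1⊕1⊕0⊕0⊕1 = 0
s4: b4⊕b5⊕b6⊕b7⊕b12⊕b13⊕b14⊕b15⊕b20⊕b21⊕b22⊕b23⊕b28⊕b29⊕b30⊕b31 = 0⊕1⊕1⊕0⊕0⊕1⊕0⊕1⊕0⊕0⊕1⊕1⊕1⊕0⊕0⊕1 = 0
s8: b8⊕b9⊕b10⊕b11⊕b12⊕b13⊕b14⊕b15⊕b24⊕b25⊕b26⊕b27⊕b28⊕b29⊕b30⊕b31 = 1⊕1⊕1⊕1⊕0⊕1⊕0⊕1⊕0⊕0⊕1⊕0⊕1⊕0⊕0⊕1 = 1
s16: b16⊕b17⊕b18⊕b19⊕b20⊕b21⊕b22⊕b23⊕b24⊕b25⊕b26⊕b27⊕b28⊕b29⊕b30⊕b31 = 1⊕1⊕0⊕1⊕0⊕0⊕1⊕1⊕0⊕0⊕1⊕0⊕1⊕0⊕0⊕1 = 0
Syndrome (s16...s1) = 01000 → position 8.
Flip bit 8: corrected codeword = 1100110011101011101001100101001
Data bits at positions 3,5,6,7,9,10,11,12,13,14,15,17,18,19,20,21,22,23,24,25,26,27,28,29,30,31: 01101110101101001100101001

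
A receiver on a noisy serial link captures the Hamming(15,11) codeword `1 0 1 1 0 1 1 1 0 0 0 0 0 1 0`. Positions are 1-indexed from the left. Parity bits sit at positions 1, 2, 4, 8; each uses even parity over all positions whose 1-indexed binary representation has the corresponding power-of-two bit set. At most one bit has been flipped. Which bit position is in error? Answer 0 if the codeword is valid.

s1: b1⊕b3⊕b5⊕b7⊕b9⊕b11⊕b13⊕b15 = 1⊕1⊕0⊕1⊕0⊕0⊕0⊕0 = 1
s2: b2⊕b3⊕b6⊕b7⊕b10⊕b11⊕b14⊕b15 = 0⊕1⊕1⊕1⊕0⊕0⊕1⊕0 = 0
s4: b4⊕b5⊕b6⊕b7⊕b12⊕b13⊕b14⊕b15 = 1⊕0⊕1⊕1⊕0⊕0⊕1⊕0 = 0
s8: b8⊕b9⊕b10⊕b11⊕b12⊕b13⊕b14⊕b15 = 1⊕0⊕0⊕0⊕0⊕0⊕1⊕0 = 0
Syndrome (s8...s1) = 0001 → position 1.

1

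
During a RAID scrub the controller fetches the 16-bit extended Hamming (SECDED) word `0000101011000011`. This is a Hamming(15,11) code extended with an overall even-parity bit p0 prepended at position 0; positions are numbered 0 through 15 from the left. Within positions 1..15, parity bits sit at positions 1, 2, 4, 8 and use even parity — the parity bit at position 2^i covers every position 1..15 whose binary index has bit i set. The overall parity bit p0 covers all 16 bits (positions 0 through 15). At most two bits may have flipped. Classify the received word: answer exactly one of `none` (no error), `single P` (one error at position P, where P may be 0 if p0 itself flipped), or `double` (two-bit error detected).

s1: b1⊕b3⊕b5⊕b7⊕b9⊕b11⊕b13⊕b15 = 0⊕0⊕0⊕0⊕1⊕0⊕0⊕1 = 0
s2: b2⊕b3⊕b6⊕b7⊕b10⊕b11⊕b14⊕b15 = 0⊕0⊕1⊕0⊕0⊕0⊕1⊕1 = 1
s4: b4⊕b5⊕b6⊕b7⊕b12⊕b13⊕b14⊕b15 = 1⊕0⊕1⊕0⊕0⊕0⊕1⊕1 = 0
s8: b8⊕b9⊕b10⊕b11⊕b12⊕b13⊕b14⊕b15 = 1⊕1⊕0⊕0⊕0⊕0⊕1⊕1 = 0
Syndrome (s8...s1) = 0010 → position 2.
Overall parity (XOR of all 16 bits, including p0): 0⊕0⊕0⊕0⊕1⊕0⊕1⊕0⊕1⊕1⊕0⊕0⊕0⊕0⊕1⊕1 = 0
Overall=0, syndrome position=2 → double-bit error detected (uncorrectable).

double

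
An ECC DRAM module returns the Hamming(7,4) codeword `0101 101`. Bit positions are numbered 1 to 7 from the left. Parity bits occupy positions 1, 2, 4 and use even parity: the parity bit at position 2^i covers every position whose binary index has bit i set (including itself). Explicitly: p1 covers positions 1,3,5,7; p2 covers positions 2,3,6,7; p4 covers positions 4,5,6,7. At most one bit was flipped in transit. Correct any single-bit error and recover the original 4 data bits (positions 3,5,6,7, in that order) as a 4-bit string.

0101

s1: b1⊕b3⊕b5⊕b7 = 0⊕0⊕1⊕1 = 0
s2: b2⊕b3⊕b6⊕b7 = 1⊕0⊕0⊕1 = 0
s4: b4⊕b5⊕b6⊕b7 = 1⊕1⊕0⊕1 = 1
Syndrome (s4...s1) = 100 → position 4.
Flip bit 4: corrected codeword = 0100101
Data bits at positions 3,5,6,7: 0101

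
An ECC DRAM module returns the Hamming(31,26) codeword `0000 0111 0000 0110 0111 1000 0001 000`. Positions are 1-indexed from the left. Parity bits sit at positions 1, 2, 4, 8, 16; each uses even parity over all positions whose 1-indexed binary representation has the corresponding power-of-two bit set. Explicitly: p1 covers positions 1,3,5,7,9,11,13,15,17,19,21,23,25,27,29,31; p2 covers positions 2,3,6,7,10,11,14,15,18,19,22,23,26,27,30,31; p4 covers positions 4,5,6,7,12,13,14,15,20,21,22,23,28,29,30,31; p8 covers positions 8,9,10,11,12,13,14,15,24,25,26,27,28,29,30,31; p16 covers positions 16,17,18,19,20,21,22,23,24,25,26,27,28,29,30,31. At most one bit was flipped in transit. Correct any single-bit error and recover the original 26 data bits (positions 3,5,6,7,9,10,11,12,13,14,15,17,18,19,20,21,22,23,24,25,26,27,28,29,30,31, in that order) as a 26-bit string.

s1: b1⊕b3⊕b5⊕b7⊕b9⊕b11⊕b13⊕b15⊕b17⊕b19⊕b21⊕b23⊕b25⊕b27⊕b29⊕b31 = 0⊕0⊕0⊕1⊕0⊕0⊕0⊕1⊕0⊕1⊕1⊕0⊕0⊕0⊕0⊕0 = 0
s2: b2⊕b3⊕b6⊕b7⊕b10⊕b11⊕b14⊕b15⊕b18⊕b19⊕b22⊕b23⊕b26⊕b27⊕b30⊕b31 = 0⊕0⊕1⊕1⊕0⊕0⊕1⊕1⊕1⊕1⊕0⊕0⊕0⊕0⊕0⊕0 = 0
s4: b4⊕b5⊕b6⊕b7⊕b12⊕b13⊕b14⊕b15⊕b20⊕b21⊕b22⊕b23⊕b28⊕b29⊕b30⊕b31 = 0⊕0⊕1⊕1⊕0⊕0⊕1⊕1⊕1⊕1⊕0⊕0⊕1⊕0⊕0⊕0 = 1
s8: b8⊕b9⊕b10⊕b11⊕b12⊕b13⊕b14⊕b15⊕b24⊕b25⊕b26⊕b27⊕b28⊕b29⊕b30⊕b31 = 1⊕0⊕0⊕0⊕0⊕0⊕1⊕1⊕0⊕0⊕0⊕0⊕1⊕0⊕0⊕0 = 0
s16: b16⊕b17⊕b18⊕b19⊕b20⊕b21⊕b22⊕b23⊕b24⊕b25⊕b26⊕b27⊕b28⊕b29⊕b30⊕b31 = 0⊕0⊕1⊕1⊕1⊕1⊕0⊕0⊕0⊕0⊕0⊕0⊕1⊕0⊕0⊕0 = 1
Syndrome (s16...s1) = 10100 → position 20.
Flip bit 20: corrected codeword = 0000011100000110011010000001000
Data bits at positions 3,5,6,7,9,10,11,12,13,14,15,17,18,19,20,21,22,23,24,25,26,27,28,29,30,31: 00110000011011010000001000

00110000011011010000001000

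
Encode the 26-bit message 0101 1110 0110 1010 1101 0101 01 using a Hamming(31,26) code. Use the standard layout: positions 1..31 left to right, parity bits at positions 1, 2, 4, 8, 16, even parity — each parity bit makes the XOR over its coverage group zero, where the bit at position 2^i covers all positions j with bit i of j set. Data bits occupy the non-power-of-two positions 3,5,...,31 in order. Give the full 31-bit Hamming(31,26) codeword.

Place data bits at non-power-of-two positions: b3=0, b5=1, b6=0, b7=1, b9=1, b10=1, b11=1, b12=0, b13=0, b14=1, b15=1, b17=0, b18=1, b19=0, b20=1, b21=0, b22=1, b23=1, b24=0, b25=1, b26=0, b27=1, b28=0, b29=1, b30=0, b31=1.
p1 = XOR of data positions {3,5,7,9,11,13,15,17,19,21,23,25,27,29,31} = 0⊕1⊕1⊕1⊕1⊕0⊕1⊕0⊕0⊕0⊕1⊕1⊕1⊕1⊕1 = 0
p2 = XOR of data positions {3,6,7,10,11,14,15,18,19,22,23,26,27,30,31} = 0⊕0⊕1⊕1⊕1⊕1⊕1⊕1⊕0⊕1⊕1⊕0⊕1⊕0⊕1 = 0
p4 = XOR of data positions {5,6,7,12,13,14,15,20,21,22,23,28,29,30,31} = 1⊕0⊕1⊕0⊕0⊕1⊕1⊕1⊕0⊕1⊕1⊕0⊕1⊕0⊕1 = 1
p8 = XOR of data positions {9,10,11,12,13,14,15,24,25,26,27,28,29,30,31} = 1⊕1⊕1⊕0⊕0⊕1⊕1⊕0⊕1⊕0⊕1⊕0⊕1⊕0⊕1 = 1
p16 = XOR of data positions {17,18,19,20,21,22,23,24,25,26,27,28,29,30,31} = 0⊕1⊕0⊕1⊕0⊕1⊕1⊕0⊕1⊕0⊕1⊕0⊕1⊕0⊕1 = 0
Codeword b1..b31 = 0001101111100110010101101010101

0001101111100110010101101010101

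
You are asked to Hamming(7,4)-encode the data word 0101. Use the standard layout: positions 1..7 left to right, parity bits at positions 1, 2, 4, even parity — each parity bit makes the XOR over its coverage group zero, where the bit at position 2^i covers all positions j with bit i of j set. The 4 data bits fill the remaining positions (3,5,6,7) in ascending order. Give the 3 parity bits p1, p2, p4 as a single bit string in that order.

Place data bits at non-power-of-two positions: b3=0, b5=1, b6=0, b7=1.
p1 = XOR of data positions {3,5,7} = 0⊕1⊕1 = 0
p2 = XOR of data positions {3,6,7} = 0⊕0⊕1 = 1
p4 = XOR of data positions {5,6,7} = 1⊕0⊕1 = 0
Parity bits p1,p2,p4 = 010

010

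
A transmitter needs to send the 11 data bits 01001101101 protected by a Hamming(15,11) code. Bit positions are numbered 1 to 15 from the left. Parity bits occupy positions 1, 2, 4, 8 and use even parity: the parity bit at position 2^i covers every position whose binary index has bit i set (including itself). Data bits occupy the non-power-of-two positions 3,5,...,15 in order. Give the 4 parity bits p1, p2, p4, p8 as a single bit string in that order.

0001

Place data bits at non-power-of-two positions: b3=0, b5=1, b6=0, b7=0, b9=1, b10=1, b11=0, b12=1, b13=1, b14=0, b15=1.
p1 = XOR of data positions {3,5,7,9,11,13,15} = 0⊕1⊕0⊕1⊕0⊕1⊕1 = 0
p2 = XOR of data positions {3,6,7,10,11,14,15} = 0⊕0⊕0⊕1⊕0⊕0⊕1 = 0
p4 = XOR of data positions {5,6,7,12,13,14,15} = 1⊕0⊕0⊕1⊕1⊕0⊕1 = 0
p8 = XOR of data positions {9,10,11,12,13,14,15} = 1⊕1⊕0⊕1⊕1⊕0⊕1 = 1
Parity bits p1,p2,p4,p8 = 0001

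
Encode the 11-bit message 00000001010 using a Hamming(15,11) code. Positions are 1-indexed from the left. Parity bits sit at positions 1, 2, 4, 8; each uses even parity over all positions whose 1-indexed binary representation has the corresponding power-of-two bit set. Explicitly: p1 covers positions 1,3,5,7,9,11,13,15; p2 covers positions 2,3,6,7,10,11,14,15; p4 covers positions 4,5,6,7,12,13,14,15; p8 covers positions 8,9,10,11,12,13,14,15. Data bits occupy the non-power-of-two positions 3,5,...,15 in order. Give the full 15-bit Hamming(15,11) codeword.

Place data bits at non-power-of-two positions: b3=0, b5=0, b6=0, b7=0, b9=0, b10=0, b11=0, b12=1, b13=0, b14=1, b15=0.
p1 = XOR of data positions {3,5,7,9,11,13,15} = 0⊕0⊕0⊕0⊕0⊕0⊕0 = 0
p2 = XOR of data positions {3,6,7,10,11,14,15} = 0⊕0⊕0⊕0⊕0⊕1⊕0 = 1
p4 = XOR of data positions {5,6,7,12,13,14,15} = 0⊕0⊕0⊕1⊕0⊕1⊕0 = 0
p8 = XOR of data positions {9,10,11,12,13,14,15} = 0⊕0⊕0⊕1⊕0⊕1⊕0 = 0
Codeword b1..b15 = 010000000001010

010000000001010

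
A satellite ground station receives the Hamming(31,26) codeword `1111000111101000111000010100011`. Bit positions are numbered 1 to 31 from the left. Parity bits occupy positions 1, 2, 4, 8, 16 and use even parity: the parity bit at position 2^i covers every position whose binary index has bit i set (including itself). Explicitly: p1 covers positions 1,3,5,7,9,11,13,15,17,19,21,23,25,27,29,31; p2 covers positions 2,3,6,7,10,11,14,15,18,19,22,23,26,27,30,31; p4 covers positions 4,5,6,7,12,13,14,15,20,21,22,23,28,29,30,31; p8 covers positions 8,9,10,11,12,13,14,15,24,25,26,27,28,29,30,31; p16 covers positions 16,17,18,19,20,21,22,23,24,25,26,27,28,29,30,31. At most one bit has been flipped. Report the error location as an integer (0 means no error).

26

s1: b1⊕b3⊕b5⊕b7⊕b9⊕b11⊕b13⊕b15⊕b17⊕b19⊕b21⊕b23⊕b25⊕b27⊕b29⊕b31 = 1⊕1⊕0⊕0⊕1⊕1⊕1⊕0⊕1⊕1⊕0⊕0⊕0⊕0⊕0⊕1 = 0
s2: b2⊕b3⊕b6⊕b7⊕b10⊕b11⊕b14⊕b15⊕b18⊕b19⊕b22⊕b23⊕b26⊕b27⊕b30⊕b31 = 1⊕1⊕0⊕0⊕1⊕1⊕0⊕0⊕1⊕1⊕0⊕0⊕1⊕0⊕1⊕1 = 1
s4: b4⊕b5⊕b6⊕b7⊕b12⊕b13⊕b14⊕b15⊕b20⊕b21⊕b22⊕b23⊕b28⊕b29⊕b30⊕b31 = 1⊕0⊕0⊕0⊕0⊕1⊕0⊕0⊕0⊕0⊕0⊕0⊕0⊕0⊕1⊕1 = 0
s8: b8⊕b9⊕b10⊕b11⊕b12⊕b13⊕b14⊕b15⊕b24⊕b25⊕b26⊕b27⊕b28⊕b29⊕b30⊕b31 = 1⊕1⊕1⊕1⊕0⊕1⊕0⊕0⊕1⊕0⊕1⊕0⊕0⊕0⊕1⊕1 = 1
s16: b16⊕b17⊕b18⊕b19⊕b20⊕b21⊕b22⊕b23⊕b24⊕b25⊕b26⊕b27⊕b28⊕b29⊕b30⊕b31 = 0⊕1⊕1⊕1⊕0⊕0⊕0⊕0⊕1⊕0⊕1⊕0⊕0⊕0⊕1⊕1 = 1
Syndrome (s16...s1) = 11010 → position 26.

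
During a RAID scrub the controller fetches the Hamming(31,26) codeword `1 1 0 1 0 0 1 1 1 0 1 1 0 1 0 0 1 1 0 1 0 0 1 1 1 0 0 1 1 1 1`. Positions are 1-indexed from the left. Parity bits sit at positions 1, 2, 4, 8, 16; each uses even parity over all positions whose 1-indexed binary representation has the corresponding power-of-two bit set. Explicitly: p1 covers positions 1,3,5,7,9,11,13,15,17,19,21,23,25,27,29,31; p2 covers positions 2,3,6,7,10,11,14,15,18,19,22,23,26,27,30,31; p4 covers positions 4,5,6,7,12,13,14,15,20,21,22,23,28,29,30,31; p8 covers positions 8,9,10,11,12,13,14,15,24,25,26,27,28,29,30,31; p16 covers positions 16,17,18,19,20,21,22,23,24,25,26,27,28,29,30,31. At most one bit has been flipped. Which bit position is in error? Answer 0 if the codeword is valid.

9

s1: b1⊕b3⊕b5⊕b7⊕b9⊕b11⊕b13⊕b15⊕b17⊕b19⊕b21⊕b23⊕b25⊕b27⊕b29⊕b31 = 1⊕0⊕0⊕1⊕1⊕1⊕0⊕0⊕1⊕0⊕0⊕1⊕1⊕0⊕1⊕1 = 1
s2: b2⊕b3⊕b6⊕b7⊕b10⊕b11⊕b14⊕b15⊕b18⊕b19⊕b22⊕b23⊕b26⊕b27⊕b30⊕b31 = 1⊕0⊕0⊕1⊕0⊕1⊕1⊕0⊕1⊕0⊕0⊕1⊕0⊕0⊕1⊕1 = 0
s4: b4⊕b5⊕b6⊕b7⊕b12⊕b13⊕b14⊕b15⊕b20⊕b21⊕b22⊕b23⊕b28⊕b29⊕b30⊕b31 = 1⊕0⊕0⊕1⊕1⊕0⊕1⊕0⊕1⊕0⊕0⊕1⊕1⊕1⊕1⊕1 = 0
s8: b8⊕b9⊕b10⊕b11⊕b12⊕b13⊕b14⊕b15⊕b24⊕b25⊕b26⊕b27⊕b28⊕b29⊕b30⊕b31 = 1⊕1⊕0⊕1⊕1⊕0⊕1⊕0⊕1⊕1⊕0⊕0⊕1⊕1⊕1⊕1 = 1
s16: b16⊕b17⊕b18⊕b19⊕b20⊕b21⊕b22⊕b23⊕b24⊕b25⊕b26⊕b27⊕b28⊕b29⊕b30⊕b31 = 0⊕1⊕1⊕0⊕1⊕0⊕0⊕1⊕1⊕1⊕0⊕0⊕1⊕1⊕1⊕1 = 0
Syndrome (s16...s1) = 01001 → position 9.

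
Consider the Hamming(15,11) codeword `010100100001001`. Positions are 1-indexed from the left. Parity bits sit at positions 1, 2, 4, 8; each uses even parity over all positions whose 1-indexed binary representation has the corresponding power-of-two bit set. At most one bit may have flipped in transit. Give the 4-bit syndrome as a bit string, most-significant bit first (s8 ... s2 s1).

0010

s1: b1⊕b3⊕b5⊕b7⊕b9⊕b11⊕b13⊕b15 = 0⊕0⊕0⊕1⊕0⊕0⊕0⊕1 = 0
s2: b2⊕b3⊕b6⊕b7⊕b10⊕b11⊕b14⊕b15 = 1⊕0⊕0⊕1⊕0⊕0⊕0⊕1 = 1
s4: b4⊕b5⊕b6⊕b7⊕b12⊕b13⊕b14⊕b15 = 1⊕0⊕0⊕1⊕1⊕0⊕0⊕1 = 0
s8: b8⊕b9⊕b10⊕b11⊕b12⊕b13⊕b14⊕b15 = 0⊕0⊕0⊕0⊕1⊕0⊕0⊕1 = 0
Syndrome (s8...s1) = 0010 → position 2.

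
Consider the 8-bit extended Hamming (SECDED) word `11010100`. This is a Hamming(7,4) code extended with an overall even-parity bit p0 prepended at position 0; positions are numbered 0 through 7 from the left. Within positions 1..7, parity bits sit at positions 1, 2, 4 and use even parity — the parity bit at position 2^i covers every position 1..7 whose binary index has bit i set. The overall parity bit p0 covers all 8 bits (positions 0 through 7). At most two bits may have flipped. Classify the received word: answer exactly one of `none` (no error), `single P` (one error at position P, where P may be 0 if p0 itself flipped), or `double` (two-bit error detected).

double

s1: b1⊕b3⊕b5⊕b7 = 1⊕1⊕1⊕0 = 1
s2: b2⊕b3⊕b6⊕b7 = 0⊕1⊕0⊕0 = 1
s4: b4⊕b5⊕b6⊕b7 = 0⊕1⊕0⊕0 = 1
Syndrome (s4...s1) = 111 → position 7.
Overall parity (XOR of all 8 bits, including p0): 1⊕1⊕0⊕1⊕0⊕1⊕0⊕0 = 0
Overall=0, syndrome position=7 → double-bit error detected (uncorrectable).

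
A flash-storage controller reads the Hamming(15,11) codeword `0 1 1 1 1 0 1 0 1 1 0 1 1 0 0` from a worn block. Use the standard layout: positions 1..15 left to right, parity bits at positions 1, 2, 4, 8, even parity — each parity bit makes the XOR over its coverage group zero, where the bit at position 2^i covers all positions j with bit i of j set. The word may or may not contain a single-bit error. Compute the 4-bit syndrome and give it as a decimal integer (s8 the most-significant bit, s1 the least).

5

s1: b1⊕b3⊕b5⊕b7⊕b9⊕b11⊕b13⊕b15 = 0⊕1⊕1⊕1⊕1⊕0⊕1⊕0 = 1
s2: b2⊕b3⊕b6⊕b7⊕b10⊕b11⊕b14⊕b15 = 1⊕1⊕0⊕1⊕1⊕0⊕0⊕0 = 0
s4: b4⊕b5⊕b6⊕b7⊕b12⊕b13⊕b14⊕b15 = 1⊕1⊕0⊕1⊕1⊕1⊕0⊕0 = 1
s8: b8⊕b9⊕b10⊕b11⊕b12⊕b13⊕b14⊕b15 = 0⊕1⊕1⊕0⊕1⊕1⊕0⊕0 = 0
Syndrome (s8...s1) = 0101 → position 5.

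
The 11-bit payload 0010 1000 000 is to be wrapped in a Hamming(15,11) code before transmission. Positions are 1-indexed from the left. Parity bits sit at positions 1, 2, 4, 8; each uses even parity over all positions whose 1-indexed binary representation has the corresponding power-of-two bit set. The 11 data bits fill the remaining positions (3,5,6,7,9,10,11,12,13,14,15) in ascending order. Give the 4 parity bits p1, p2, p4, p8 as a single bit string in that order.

Place data bits at non-power-of-two positions: b3=0, b5=0, b6=1, b7=0, b9=1, b10=0, b11=0, b12=0, b13=0, b14=0, b15=0.
p1 = XOR of data positions {3,5,7,9,11,13,15} = 0⊕0⊕0⊕1⊕0⊕0⊕0 = 1
p2 = XOR of data positions {3,6,7,10,11,14,15} = 0⊕1⊕0⊕0⊕0⊕0⊕0 = 1
p4 = XOR of data positions {5,6,7,12,13,14,15} = 0⊕1⊕0⊕0⊕0⊕0⊕0 = 1
p8 = XOR of data positions {9,10,11,12,13,14,15} = 1⊕0⊕0⊕0⊕0⊕0⊕0 = 1
Parity bits p1,p2,p4,p8 = 1111

1111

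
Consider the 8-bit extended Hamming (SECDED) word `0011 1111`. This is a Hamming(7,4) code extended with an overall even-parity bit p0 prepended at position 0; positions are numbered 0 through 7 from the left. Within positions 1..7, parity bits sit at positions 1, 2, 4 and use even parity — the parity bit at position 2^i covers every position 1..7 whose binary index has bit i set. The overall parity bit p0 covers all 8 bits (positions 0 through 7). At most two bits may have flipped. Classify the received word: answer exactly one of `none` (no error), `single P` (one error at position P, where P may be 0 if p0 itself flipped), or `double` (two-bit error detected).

s1: b1⊕b3⊕b5⊕b7 = 0⊕1⊕1⊕1 = 1
s2: b2⊕b3⊕b6⊕b7 = 1⊕1⊕1⊕1 = 0
s4: b4⊕b5⊕b6⊕b7 = 1⊕1⊕1⊕1 = 0
Syndrome (s4...s1) = 001 → position 1.
Overall parity (XOR of all 8 bits, including p0): 0⊕0⊕1⊕1⊕1⊕1⊕1⊕1 = 0
Overall=0, syndrome position=1 → double-bit error detected (uncorrectable).

double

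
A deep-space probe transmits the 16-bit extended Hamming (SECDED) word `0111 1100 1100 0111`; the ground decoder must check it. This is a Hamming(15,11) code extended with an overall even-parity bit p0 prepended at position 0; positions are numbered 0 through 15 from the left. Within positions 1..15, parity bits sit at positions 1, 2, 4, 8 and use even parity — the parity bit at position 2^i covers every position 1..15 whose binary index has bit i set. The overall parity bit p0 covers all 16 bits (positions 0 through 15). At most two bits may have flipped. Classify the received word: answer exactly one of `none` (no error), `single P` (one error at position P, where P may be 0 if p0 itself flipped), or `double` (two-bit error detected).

double

s1: b1⊕b3⊕b5⊕b7⊕b9⊕b11⊕b13⊕b15 = 1⊕1⊕1⊕0⊕1⊕0⊕1⊕1 = 0
s2: b2⊕b3⊕b6⊕b7⊕b10⊕b11⊕b14⊕b15 = 1⊕1⊕0⊕0⊕0⊕0⊕1⊕1 = 0
s4: b4⊕b5⊕b6⊕b7⊕b12⊕b13⊕b14⊕b15 = 1⊕1⊕0⊕0⊕0⊕1⊕1⊕1 = 1
s8: b8⊕b9⊕b10⊕b11⊕b12⊕b13⊕b14⊕b15 = 1⊕1⊕0⊕0⊕0⊕1⊕1⊕1 = 1
Syndrome (s8...s1) = 1100 → position 12.
Overall parity (XOR of all 16 bits, including p0): 0⊕1⊕1⊕1⊕1⊕1⊕0⊕0⊕1⊕1⊕0⊕0⊕0⊕1⊕1⊕1 = 0
Overall=0, syndrome position=12 → double-bit error detected (uncorrectable).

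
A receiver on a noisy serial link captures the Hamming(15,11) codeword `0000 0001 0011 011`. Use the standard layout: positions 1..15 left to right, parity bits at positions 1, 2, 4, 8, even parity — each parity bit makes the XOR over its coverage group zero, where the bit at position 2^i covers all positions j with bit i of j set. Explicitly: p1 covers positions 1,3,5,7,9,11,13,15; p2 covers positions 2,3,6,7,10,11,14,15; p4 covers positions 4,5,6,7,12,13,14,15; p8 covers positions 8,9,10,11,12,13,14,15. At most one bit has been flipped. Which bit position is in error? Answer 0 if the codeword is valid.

14

s1: b1⊕b3⊕b5⊕b7⊕b9⊕b11⊕b13⊕b15 = 0⊕0⊕0⊕0⊕0⊕1⊕0⊕1 = 0
s2: b2⊕b3⊕b6⊕b7⊕b10⊕b11⊕b14⊕b15 = 0⊕0⊕0⊕0⊕0⊕1⊕1⊕1 = 1
s4: b4⊕b5⊕b6⊕b7⊕b12⊕b13⊕b14⊕b15 = 0⊕0⊕0⊕0⊕1⊕0⊕1⊕1 = 1
s8: b8⊕b9⊕b10⊕b11⊕b12⊕b13⊕b14⊕b15 = 1⊕0⊕0⊕1⊕1⊕0⊕1⊕1 = 1
Syndrome (s8...s1) = 1110 → position 14.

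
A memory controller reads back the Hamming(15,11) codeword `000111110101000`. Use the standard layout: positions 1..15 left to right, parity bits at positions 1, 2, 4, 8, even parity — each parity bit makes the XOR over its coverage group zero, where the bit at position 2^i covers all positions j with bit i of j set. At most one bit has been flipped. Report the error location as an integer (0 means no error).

14

s1: b1⊕b3⊕b5⊕b7⊕b9⊕b11⊕b13⊕b15 = 0⊕0⊕1⊕1⊕0⊕0⊕0⊕0 = 0
s2: b2⊕b3⊕b6⊕b7⊕b10⊕b11⊕b14⊕b15 = 0⊕0⊕1⊕1⊕1⊕0⊕0⊕0 = 1
s4: b4⊕b5⊕b6⊕b7⊕b12⊕b13⊕b14⊕b15 = 1⊕1⊕1⊕1⊕1⊕0⊕0⊕0 = 1
s8: b8⊕b9⊕b10⊕b11⊕b12⊕b13⊕b14⊕b15 = 1⊕0⊕1⊕0⊕1⊕0⊕0⊕0 = 1
Syndrome (s8...s1) = 1110 → position 14.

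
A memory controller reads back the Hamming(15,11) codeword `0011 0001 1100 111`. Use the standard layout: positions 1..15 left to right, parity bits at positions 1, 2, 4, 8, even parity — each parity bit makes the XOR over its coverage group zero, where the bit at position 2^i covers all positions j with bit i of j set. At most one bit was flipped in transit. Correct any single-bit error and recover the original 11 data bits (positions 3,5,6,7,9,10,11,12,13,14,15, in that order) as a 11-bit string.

s1: b1⊕b3⊕b5⊕b7⊕b9⊕b11⊕b13⊕b15 = 0⊕1⊕0⊕0⊕1⊕0⊕1⊕1 = 0
s2: b2⊕b3⊕b6⊕b7⊕b10⊕b11⊕b14⊕b15 = 0⊕1⊕0⊕0⊕1⊕0⊕1⊕1 = 0
s4: b4⊕b5⊕b6⊕b7⊕b12⊕b13⊕b14⊕b15 = 1⊕0⊕0⊕0⊕0⊕1⊕1⊕1 = 0
s8: b8⊕b9⊕b10⊕b11⊕b12⊕b13⊕b14⊕b15 = 1⊕1⊕1⊕0⊕0⊕1⊕1⊕1 = 0
Syndrome (s8...s1) = 0000 → position 0 (no error).
No correction needed.
Data bits at positions 3,5,6,7,9,10,11,12,13,14,15: 10001100111

10001100111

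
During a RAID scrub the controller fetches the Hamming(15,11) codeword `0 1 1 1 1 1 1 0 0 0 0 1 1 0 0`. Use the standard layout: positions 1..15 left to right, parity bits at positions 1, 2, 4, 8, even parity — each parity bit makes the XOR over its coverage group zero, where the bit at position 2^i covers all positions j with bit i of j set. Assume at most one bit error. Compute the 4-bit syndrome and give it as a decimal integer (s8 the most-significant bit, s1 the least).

s1: b1⊕b3⊕b5⊕b7⊕b9⊕b11⊕b13⊕b15 = 0⊕1⊕1⊕1⊕0⊕0⊕1⊕0 = 0
s2: b2⊕b3⊕b6⊕b7⊕b10⊕b11⊕b14⊕b15 = 1⊕1⊕1⊕1⊕0⊕0⊕0⊕0 = 0
s4: b4⊕b5⊕b6⊕b7⊕b12⊕b13⊕b14⊕b15 = 1⊕1⊕1⊕1⊕1⊕1⊕0⊕0 = 0
s8: b8⊕b9⊕b10⊕b11⊕b12⊕b13⊕b14⊕b15 = 0⊕0⊕0⊕0⊕1⊕1⊕0⊕0 = 0
Syndrome (s8...s1) = 0000 → position 0 (no error).

0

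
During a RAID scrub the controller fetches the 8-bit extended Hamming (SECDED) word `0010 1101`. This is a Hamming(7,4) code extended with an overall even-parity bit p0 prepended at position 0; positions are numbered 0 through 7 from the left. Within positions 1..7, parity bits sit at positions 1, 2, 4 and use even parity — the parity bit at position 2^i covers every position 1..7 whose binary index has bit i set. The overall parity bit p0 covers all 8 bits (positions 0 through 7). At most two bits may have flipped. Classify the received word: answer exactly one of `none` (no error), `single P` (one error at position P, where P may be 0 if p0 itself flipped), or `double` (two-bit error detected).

double

s1: b1⊕b3⊕b5⊕b7 = 0⊕0⊕1⊕1 = 0
s2: b2⊕b3⊕b6⊕b7 = 1⊕0⊕0⊕1 = 0
s4: b4⊕b5⊕b6⊕b7 = 1⊕1⊕0⊕1 = 1
Syndrome (s4...s1) = 100 → position 4.
Overall parity (XOR of all 8 bits, including p0): 0⊕0⊕1⊕0⊕1⊕1⊕0⊕1 = 0
Overall=0, syndrome position=4 → double-bit error detected (uncorrectable).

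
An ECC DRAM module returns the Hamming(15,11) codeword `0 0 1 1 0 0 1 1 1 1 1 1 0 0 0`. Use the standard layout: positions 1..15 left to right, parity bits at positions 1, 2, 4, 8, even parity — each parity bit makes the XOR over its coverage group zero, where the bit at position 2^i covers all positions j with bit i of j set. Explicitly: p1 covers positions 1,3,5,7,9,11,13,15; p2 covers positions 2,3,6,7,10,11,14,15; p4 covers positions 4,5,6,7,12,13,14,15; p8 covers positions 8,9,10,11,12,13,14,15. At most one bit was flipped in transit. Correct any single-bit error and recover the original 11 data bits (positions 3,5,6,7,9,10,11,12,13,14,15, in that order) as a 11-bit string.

10011110000

s1: b1⊕b3⊕b5⊕b7⊕b9⊕b11⊕b13⊕b15 = 0⊕1⊕0⊕1⊕1⊕1⊕0⊕0 = 0
s2: b2⊕b3⊕b6⊕b7⊕b10⊕b11⊕b14⊕b15 = 0⊕1⊕0⊕1⊕1⊕1⊕0⊕0 = 0
s4: b4⊕b5⊕b6⊕b7⊕b12⊕b13⊕b14⊕b15 = 1⊕0⊕0⊕1⊕1⊕0⊕0⊕0 = 1
s8: b8⊕b9⊕b10⊕b11⊕b12⊕b13⊕b14⊕b15 = 1⊕1⊕1⊕1⊕1⊕0⊕0⊕0 = 1
Syndrome (s8...s1) = 1100 → position 12.
Flip bit 12: corrected codeword = 001100111110000
Data bits at positions 3,5,6,7,9,10,11,12,13,14,15: 10011110000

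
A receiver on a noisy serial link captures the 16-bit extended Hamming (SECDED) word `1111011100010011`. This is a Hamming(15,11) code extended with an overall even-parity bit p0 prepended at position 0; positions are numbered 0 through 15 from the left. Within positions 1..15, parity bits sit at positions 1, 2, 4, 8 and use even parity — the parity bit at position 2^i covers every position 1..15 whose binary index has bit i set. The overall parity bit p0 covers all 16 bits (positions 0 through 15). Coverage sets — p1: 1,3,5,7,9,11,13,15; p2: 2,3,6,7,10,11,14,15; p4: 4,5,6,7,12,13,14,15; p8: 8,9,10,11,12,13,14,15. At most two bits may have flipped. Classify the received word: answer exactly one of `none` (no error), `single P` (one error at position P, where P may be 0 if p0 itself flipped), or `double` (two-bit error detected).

s1: b1⊕b3⊕b5⊕b7⊕b9⊕b11⊕b13⊕b15 = 1⊕1⊕1⊕1⊕0⊕1⊕0⊕1 = 0
s2: b2⊕b3⊕b6⊕b7⊕b10⊕b11⊕b14⊕b15 = 1⊕1⊕1⊕1⊕0⊕1⊕1⊕1 = 1
s4: b4⊕b5⊕b6⊕b7⊕b12⊕b13⊕b14⊕b15 = 0⊕1⊕1⊕1⊕0⊕0⊕1⊕1 = 1
s8: b8⊕b9⊕b10⊕b11⊕b12⊕b13⊕b14⊕b15 = 0⊕0⊕0⊕1⊕0⊕0⊕1⊕1 = 1
Syndrome (s8...s1) = 1110 → position 14.
Overall parity (XOR of all 16 bits, including p0): 1⊕1⊕1⊕1⊕0⊕1⊕1⊕1⊕0⊕0⊕0⊕1⊕0⊕0⊕1⊕1 = 0
Overall=0, syndrome position=14 → double-bit error detected (uncorrectable).

double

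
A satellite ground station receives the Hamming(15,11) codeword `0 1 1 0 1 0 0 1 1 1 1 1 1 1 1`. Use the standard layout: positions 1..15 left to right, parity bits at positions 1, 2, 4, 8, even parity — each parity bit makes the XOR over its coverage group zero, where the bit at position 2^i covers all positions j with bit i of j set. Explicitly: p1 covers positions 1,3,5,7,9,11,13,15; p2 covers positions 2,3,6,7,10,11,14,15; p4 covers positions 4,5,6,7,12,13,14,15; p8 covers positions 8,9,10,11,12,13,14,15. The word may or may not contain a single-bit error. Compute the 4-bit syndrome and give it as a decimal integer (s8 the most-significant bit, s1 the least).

s1: b1⊕b3⊕b5⊕b7⊕b9⊕b11⊕b13⊕b15 = 0⊕1⊕1⊕0⊕1⊕1⊕1⊕1 = 0
s2: b2⊕b3⊕b6⊕b7⊕b10⊕b11⊕b14⊕b15 = 1⊕1⊕0⊕0⊕1⊕1⊕1⊕1 = 0
s4: b4⊕b5⊕b6⊕b7⊕b12⊕b13⊕b14⊕b15 = 0⊕1⊕0⊕0⊕1⊕1⊕1⊕1 = 1
s8: b8⊕b9⊕b10⊕b11⊕b12⊕b13⊕b14⊕b15 = 1⊕1⊕1⊕1⊕1⊕1⊕1⊕1 = 0
Syndrome (s8...s1) = 0100 → position 4.

4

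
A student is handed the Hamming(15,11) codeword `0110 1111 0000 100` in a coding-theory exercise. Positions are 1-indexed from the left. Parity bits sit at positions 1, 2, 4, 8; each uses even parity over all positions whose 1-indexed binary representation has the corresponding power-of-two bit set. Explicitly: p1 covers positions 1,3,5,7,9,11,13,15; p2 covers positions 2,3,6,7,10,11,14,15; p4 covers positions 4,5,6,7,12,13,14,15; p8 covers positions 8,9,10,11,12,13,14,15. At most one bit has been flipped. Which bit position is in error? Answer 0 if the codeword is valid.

0

s1: b1⊕b3⊕b5⊕b7⊕b9⊕b11⊕b13⊕b15 = 0⊕1⊕1⊕1⊕0⊕0⊕1⊕0 = 0
s2: b2⊕b3⊕b6⊕b7⊕b10⊕b11⊕b14⊕b15 = 1⊕1⊕1⊕1⊕0⊕0⊕0⊕0 = 0
s4: b4⊕b5⊕b6⊕b7⊕b12⊕b13⊕b14⊕b15 = 0⊕1⊕1⊕1⊕0⊕1⊕0⊕0 = 0
s8: b8⊕b9⊕b10⊕b11⊕b12⊕b13⊕b14⊕b15 = 1⊕0⊕0⊕0⊕0⊕1⊕0⊕0 = 0
Syndrome (s8...s1) = 0000 → position 0 (no error).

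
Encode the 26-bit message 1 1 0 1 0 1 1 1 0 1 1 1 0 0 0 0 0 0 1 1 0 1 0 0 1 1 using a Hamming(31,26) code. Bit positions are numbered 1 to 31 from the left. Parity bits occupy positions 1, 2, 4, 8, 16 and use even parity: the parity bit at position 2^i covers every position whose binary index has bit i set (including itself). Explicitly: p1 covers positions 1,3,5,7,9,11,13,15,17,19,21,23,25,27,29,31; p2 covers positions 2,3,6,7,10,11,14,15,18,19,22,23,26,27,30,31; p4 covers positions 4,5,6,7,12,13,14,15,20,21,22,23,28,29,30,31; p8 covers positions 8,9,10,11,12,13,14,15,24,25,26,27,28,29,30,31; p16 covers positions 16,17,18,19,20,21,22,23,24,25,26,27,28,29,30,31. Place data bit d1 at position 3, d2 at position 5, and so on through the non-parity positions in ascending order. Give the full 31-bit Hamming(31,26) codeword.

1111101001110110100000011010011

Place data bits at non-power-of-two positions: b3=1, b5=1, b6=0, b7=1, b9=0, b10=1, b11=1, b12=1, b13=0, b14=1, b15=1, b17=1, b18=0, b19=0, b20=0, b21=0, b22=0, b23=0, b24=1, b25=1, b26=0, b27=1, b28=0, b29=0, b30=1, b31=1.
p1 = XOR of data positions {3,5,7,9,11,13,15,17,19,21,23,25,27,29,31} = 1⊕1⊕1⊕0⊕1⊕0⊕1⊕1⊕0⊕0⊕0⊕1⊕1⊕0⊕1 = 1
p2 = XOR of data positions {3,6,7,10,11,14,15,18,19,22,23,26,27,30,31} = 1⊕0⊕1⊕1⊕1⊕1⊕1⊕0⊕0⊕0⊕0⊕0⊕1⊕1⊕1 = 1
p4 = XOR of data positions {5,6,7,12,13,14,15,20,21,22,23,28,29,30,31} = 1⊕0⊕1⊕1⊕0⊕1⊕1⊕0⊕0⊕0⊕0⊕0⊕0⊕1⊕1 = 1
p8 = XOR of data positions {9,10,11,12,13,14,15,24,25,26,27,28,29,30,31} = 0⊕1⊕1⊕1⊕0⊕1⊕1⊕1⊕1⊕0⊕1⊕0⊕0⊕1⊕1 = 0
p16 = XOR of data positions {17,18,19,20,21,22,23,24,25,26,27,28,29,30,31} = 1⊕0⊕0⊕0⊕0⊕0⊕0⊕1⊕1⊕0⊕1⊕0⊕0⊕1⊕1 = 0
Codeword b1..b31 = 1111101001110110100000011010011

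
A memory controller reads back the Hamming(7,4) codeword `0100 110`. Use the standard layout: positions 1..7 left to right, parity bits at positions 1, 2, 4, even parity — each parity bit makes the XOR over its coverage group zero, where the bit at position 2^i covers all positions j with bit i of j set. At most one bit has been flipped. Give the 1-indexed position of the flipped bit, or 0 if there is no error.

1

s1: b1⊕b3⊕b5⊕b7 = 0⊕0⊕1⊕0 = 1
s2: b2⊕b3⊕b6⊕b7 = 1⊕0⊕1⊕0 = 0
s4: b4⊕b5⊕b6⊕b7 = 0⊕1⊕1⊕0 = 0
Syndrome (s4...s1) = 001 → position 1.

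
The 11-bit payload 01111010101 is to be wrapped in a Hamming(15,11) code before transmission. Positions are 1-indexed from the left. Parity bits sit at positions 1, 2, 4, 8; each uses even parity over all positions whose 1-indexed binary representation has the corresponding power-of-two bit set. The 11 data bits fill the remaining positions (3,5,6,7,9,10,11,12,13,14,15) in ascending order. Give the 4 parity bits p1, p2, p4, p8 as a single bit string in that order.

0010

Place data bits at non-power-of-two positions: b3=0, b5=1, b6=1, b7=1, b9=1, b10=0, b11=1, b12=0, b13=1, b14=0, b15=1.
p1 = XOR of data positions {3,5,7,9,11,13,15} = 0⊕1⊕1⊕1⊕1⊕1⊕1 = 0
p2 = XOR of data positions {3,6,7,10,11,14,15} = 0⊕1⊕1⊕0⊕1⊕0⊕1 = 0
p4 = XOR of data positions {5,6,7,12,13,14,15} = 1⊕1⊕1⊕0⊕1⊕0⊕1 = 1
p8 = XOR of data positions {9,10,11,12,13,14,15} = 1⊕0⊕1⊕0⊕1⊕0⊕1 = 0
Parity bits p1,p2,p4,p8 = 0010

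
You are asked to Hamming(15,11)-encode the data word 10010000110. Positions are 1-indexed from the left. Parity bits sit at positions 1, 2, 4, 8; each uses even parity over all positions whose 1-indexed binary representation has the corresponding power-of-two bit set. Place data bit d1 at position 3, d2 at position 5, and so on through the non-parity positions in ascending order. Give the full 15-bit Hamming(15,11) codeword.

111100100000110

Place data bits at non-power-of-two positions: b3=1, b5=0, b6=0, b7=1, b9=0, b10=0, b11=0, b12=0, b13=1, b14=1, b15=0.
p1 = XOR of data positions {3,5,7,9,11,13,15} = 1⊕0⊕1⊕0⊕0⊕1⊕0 = 1
p2 = XOR of data positions {3,6,7,10,11,14,15} = 1⊕0⊕1⊕0⊕0⊕1⊕0 = 1
p4 = XOR of data positions {5,6,7,12,13,14,15} = 0⊕0⊕1⊕0⊕1⊕1⊕0 = 1
p8 = XOR of data positions {9,10,11,12,13,14,15} = 0⊕0⊕0⊕0⊕1⊕1⊕0 = 0
Codeword b1..b15 = 111100100000110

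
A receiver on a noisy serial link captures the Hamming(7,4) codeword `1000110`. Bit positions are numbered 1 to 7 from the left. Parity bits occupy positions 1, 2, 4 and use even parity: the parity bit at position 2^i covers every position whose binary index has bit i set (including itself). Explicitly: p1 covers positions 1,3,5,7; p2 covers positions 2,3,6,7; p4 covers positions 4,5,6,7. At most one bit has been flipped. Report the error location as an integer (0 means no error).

s1: b1⊕b3⊕b5⊕b7 = 1⊕0⊕1⊕0 = 0
s2: b2⊕b3⊕b6⊕b7 = 0⊕0⊕1⊕0 = 1
s4: b4⊕b5⊕b6⊕b7 = 0⊕1⊕1⊕0 = 0
Syndrome (s4...s1) = 010 → position 2.

2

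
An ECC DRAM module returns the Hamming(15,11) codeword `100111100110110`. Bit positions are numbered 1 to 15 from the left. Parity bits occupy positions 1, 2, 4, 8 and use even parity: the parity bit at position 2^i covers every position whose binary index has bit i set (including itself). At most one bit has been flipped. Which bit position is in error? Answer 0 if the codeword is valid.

s1: b1⊕b3⊕b5⊕b7⊕b9⊕b11⊕b13⊕b15 = 1⊕0⊕1⊕1⊕0⊕1⊕1⊕0 = 1
s2: b2⊕b3⊕b6⊕b7⊕b10⊕b11⊕b14⊕b15 = 0⊕0⊕1⊕1⊕1⊕1⊕1⊕0 = 1
s4: b4⊕b5⊕b6⊕b7⊕b12⊕b13⊕b14⊕b15 = 1⊕1⊕1⊕1⊕0⊕1⊕1⊕0 = 0
s8: b8⊕b9⊕b10⊕b11⊕b12⊕b13⊕b14⊕b15 = 0⊕0⊕1⊕1⊕0⊕1⊕1⊕0 = 0
Syndrome (s8...s1) = 0011 → position 3.

3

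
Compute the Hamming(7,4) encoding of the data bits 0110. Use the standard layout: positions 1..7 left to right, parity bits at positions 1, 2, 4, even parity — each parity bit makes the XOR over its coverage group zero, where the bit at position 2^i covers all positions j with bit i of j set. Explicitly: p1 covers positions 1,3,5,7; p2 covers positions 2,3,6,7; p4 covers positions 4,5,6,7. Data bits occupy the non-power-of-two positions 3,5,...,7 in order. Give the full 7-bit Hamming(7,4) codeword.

Place data bits at non-power-of-two positions: b3=0, b5=1, b6=1, b7=0.
p1 = XOR of data positions {3,5,7} = 0⊕1⊕0 = 1
p2 = XOR of data positions {3,6,7} = 0⊕1⊕0 = 1
p4 = XOR of data positions {5,6,7} = 1⊕1⊕0 = 0
Codeword b1..b7 = 1100110

1100110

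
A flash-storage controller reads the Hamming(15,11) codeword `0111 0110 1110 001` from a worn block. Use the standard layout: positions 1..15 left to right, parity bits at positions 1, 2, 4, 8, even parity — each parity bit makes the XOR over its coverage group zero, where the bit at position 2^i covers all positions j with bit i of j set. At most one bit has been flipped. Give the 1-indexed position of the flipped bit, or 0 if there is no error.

s1: b1⊕b3⊕b5⊕b7⊕b9⊕b11⊕b13⊕b15 = 0⊕1⊕0⊕1⊕1⊕1⊕0⊕1 = 1
s2: b2⊕b3⊕b6⊕b7⊕b10⊕b11⊕b14⊕b15 = 1⊕1⊕1⊕1⊕1⊕1⊕0⊕1 = 1
s4: b4⊕b5⊕b6⊕b7⊕b12⊕b13⊕b14⊕b15 = 1⊕0⊕1⊕1⊕0⊕0⊕0⊕1 = 0
s8: b8⊕b9⊕b10⊕b11⊕b12⊕b13⊕b14⊕b15 = 0⊕1⊕1⊕1⊕0⊕0⊕0⊕1 = 0
Syndrome (s8...s1) = 0011 → position 3.

3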